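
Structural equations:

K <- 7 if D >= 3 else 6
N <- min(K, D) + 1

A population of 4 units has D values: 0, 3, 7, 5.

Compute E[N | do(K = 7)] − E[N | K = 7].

Every unit gets K=7 under the intervention. N values become 1, 4, 8, 6; E[N|do(K=7)] = 4.75.
Conditioning on K=7 selects the 3 unit(s) with D ∈ {3, 7, 5}. Their N values: 4, 8, 6. Mean = 6.
Difference = 4.75 − 6 = -1.25.

-1.25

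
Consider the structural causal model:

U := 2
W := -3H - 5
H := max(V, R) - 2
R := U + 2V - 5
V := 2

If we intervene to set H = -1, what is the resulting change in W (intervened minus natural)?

Intervening sets H = -1 and removes its equation (H := max(V, R) - 2).
W = -3H - 5  [with H=-1]  = -2
Without intervention: R = U + 2V - 5  [with U=2, V=2]  = 1; H = max(V, R) - 2  [with V=2, R=1]  = 0; W = -3H - 5  [with H=0]  = -5.
Change = -2 − (-5) = 3.

3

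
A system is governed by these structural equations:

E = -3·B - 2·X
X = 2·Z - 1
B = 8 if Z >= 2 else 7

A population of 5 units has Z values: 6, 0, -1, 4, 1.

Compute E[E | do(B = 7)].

The intervention sets B=7 in all 5 units regardless of Z. Recomputing E per unit gives -43, -19, -15, -35, -23; average -27.

-27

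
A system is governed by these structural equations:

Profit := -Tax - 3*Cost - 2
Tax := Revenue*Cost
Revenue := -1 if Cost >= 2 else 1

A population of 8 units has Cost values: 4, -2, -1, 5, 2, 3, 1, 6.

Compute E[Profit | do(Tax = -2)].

-6.75

The intervention sets Tax=-2 in all 8 units regardless of Cost. Recomputing Profit per unit gives -12, 6, 3, -15, -6, -9, -3, -18; average -6.75.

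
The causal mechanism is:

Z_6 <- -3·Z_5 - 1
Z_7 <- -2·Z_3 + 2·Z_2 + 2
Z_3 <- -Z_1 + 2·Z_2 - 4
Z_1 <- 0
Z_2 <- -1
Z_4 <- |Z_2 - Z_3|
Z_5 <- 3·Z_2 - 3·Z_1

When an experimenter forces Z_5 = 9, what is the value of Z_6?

-28

The intervention breaks the incoming arrows to Z_5: Z_5 <- 3·Z_2 - 3·Z_1 no longer applies, and Z_5 = 9.
Z_6 = -3·Z_5 - 1  [with Z_5=9]  = -28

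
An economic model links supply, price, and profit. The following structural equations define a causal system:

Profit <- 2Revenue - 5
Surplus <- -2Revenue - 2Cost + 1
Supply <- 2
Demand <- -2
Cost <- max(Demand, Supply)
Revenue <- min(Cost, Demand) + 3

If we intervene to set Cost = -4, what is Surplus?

11

The intervention breaks the incoming arrows to Cost: Cost <- max(Demand, Supply) no longer applies, and Cost = -4.
Revenue = min(Cost, Demand) + 3  [with Cost=-4, Demand=-2]  = -1
Surplus = -2Revenue - 2Cost + 1  [with Revenue=-1, Cost=-4]  = 11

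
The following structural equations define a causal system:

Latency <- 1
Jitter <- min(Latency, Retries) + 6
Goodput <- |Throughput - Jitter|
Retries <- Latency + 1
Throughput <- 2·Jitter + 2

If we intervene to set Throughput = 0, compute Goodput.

Intervening sets Throughput = 0 and removes its equation (Throughput <- 2·Jitter + 2).
Retries = Latency + 1  [with Latency=1]  = 2
Jitter = min(Latency, Retries) + 6  [with Latency=1, Retries=2]  = 7
Goodput = |Throughput - Jitter|  [with Throughput=0, Jitter=7]  = 7

7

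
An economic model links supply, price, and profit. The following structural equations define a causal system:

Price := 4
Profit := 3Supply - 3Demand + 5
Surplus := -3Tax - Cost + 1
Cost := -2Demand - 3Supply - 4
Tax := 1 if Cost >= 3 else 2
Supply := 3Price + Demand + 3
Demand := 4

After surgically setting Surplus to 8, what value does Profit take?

50

Intervening sets Surplus = 8 and removes its equation (Surplus := -3Tax - Cost + 1).
Since Profit is not a descendant of the intervened variable, it is unaffected.
Supply = 3Price + Demand + 3  [with Price=4, Demand=4]  = 19
Profit = 3Supply - 3Demand + 5  [with Supply=19, Demand=4]  = 50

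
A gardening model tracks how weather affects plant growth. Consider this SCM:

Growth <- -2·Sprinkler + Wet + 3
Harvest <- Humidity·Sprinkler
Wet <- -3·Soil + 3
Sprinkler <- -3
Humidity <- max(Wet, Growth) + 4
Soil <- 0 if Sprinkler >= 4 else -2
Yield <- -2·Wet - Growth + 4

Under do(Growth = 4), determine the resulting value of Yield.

Under do(Growth=4), the mechanism Growth <- -2·Sprinkler + Wet + 3 is discarded; Growth is fixed at 4.
Soil = 0 if Sprinkler >= 4 else -2  [with Sprinkler=-3]  = -2
Wet = -3·Soil + 3  [with Soil=-2]  = 9
Yield = -2·Wet - Growth + 4  [with Wet=9, Growth=4]  = -18

-18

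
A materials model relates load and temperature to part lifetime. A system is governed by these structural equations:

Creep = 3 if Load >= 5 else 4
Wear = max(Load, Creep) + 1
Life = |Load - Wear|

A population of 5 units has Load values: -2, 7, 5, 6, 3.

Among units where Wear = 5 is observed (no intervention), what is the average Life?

E[Life|Wear=5] averages over only the 2 units with Wear=5 (Load = -2, 3): Life = 7, 2, mean 4.5.

4.5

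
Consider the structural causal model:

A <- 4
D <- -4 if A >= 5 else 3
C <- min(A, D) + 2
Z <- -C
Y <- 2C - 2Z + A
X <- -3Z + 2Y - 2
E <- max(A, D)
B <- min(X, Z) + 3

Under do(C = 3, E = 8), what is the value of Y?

16

Setting C = 3, E = 8 by intervention discards those variables' equations.
Z = -C  [with C=3]  = -3
Y = 2C - 2Z + A  [with C=3, Z=-3, A=4]  = 16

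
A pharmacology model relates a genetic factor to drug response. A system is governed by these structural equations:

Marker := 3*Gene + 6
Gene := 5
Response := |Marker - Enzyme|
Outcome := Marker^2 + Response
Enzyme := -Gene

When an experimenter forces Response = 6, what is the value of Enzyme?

The intervention breaks the incoming arrows to Response: Response := |Marker - Enzyme| no longer applies, and Response = 6.
Since Enzyme is not a descendant of the intervened variable, it is unaffected.
Enzyme = -Gene  [with Gene=5]  = -5

-5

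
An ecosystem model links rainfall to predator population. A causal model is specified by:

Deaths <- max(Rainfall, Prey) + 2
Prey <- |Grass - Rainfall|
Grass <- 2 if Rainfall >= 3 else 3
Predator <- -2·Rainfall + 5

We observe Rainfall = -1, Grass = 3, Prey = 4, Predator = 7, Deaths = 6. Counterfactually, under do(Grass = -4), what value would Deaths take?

do(Grass=-4) replaces the equation Grass <- 2 if Rainfall >= 3 else 3 with the constant Grass = -4.
Prey = |Grass - Rainfall|  [with Grass=-4, Rainfall=-1]  = 3
Deaths = max(Rainfall, Prey) + 2  [with Rainfall=-1, Prey=3]  = 5

5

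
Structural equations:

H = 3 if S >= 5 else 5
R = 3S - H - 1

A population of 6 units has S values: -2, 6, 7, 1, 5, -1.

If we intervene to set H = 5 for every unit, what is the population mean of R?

Every unit gets H=5 under the intervention. R values become -12, 12, 15, -3, 9, -9; E[R|do(H=5)] = 2.

2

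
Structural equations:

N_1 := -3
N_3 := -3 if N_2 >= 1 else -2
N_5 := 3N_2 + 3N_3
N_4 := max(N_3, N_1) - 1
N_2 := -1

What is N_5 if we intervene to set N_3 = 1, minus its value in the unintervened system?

do(N_3=1) replaces the equation N_3 := -3 if N_2 >= 1 else -2 with the constant N_3 = 1.
N_5 = 3N_2 + 3N_3  [with N_2=-1, N_3=1]  = 0
Without intervention: N_3 = -3 if N_2 >= 1 else -2  [with N_2=-1]  = -2; N_5 = 3N_2 + 3N_3  [with N_2=-1, N_3=-2]  = -9.
Change = 0 − (-9) = 9.

9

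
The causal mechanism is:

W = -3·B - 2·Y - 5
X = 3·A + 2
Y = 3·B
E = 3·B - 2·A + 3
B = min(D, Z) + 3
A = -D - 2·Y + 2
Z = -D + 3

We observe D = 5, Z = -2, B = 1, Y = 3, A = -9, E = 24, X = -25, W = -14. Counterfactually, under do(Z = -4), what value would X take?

11

Under do(Z=-4), the mechanism Z = -D + 3 is discarded; Z is fixed at -4.
B = min(D, Z) + 3  [with D=5, Z=-4]  = -1
Y = 3·B  [with B=-1]  = -3
A = -D - 2·Y + 2  [with D=5, Y=-3]  = 3
X = 3·A + 2  [with A=3]  = 11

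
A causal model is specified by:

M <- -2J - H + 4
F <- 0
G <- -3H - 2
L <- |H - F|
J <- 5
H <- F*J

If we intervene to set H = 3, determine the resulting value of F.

Under do(H=3), the mechanism H <- F*J is discarded; H is fixed at 3.
F is not downstream of the intervention, so its value is determined by the original equations.

0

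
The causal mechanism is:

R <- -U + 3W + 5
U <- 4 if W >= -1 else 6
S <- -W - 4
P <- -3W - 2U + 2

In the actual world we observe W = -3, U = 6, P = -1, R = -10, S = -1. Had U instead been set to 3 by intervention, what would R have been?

-7

Under do(U=3), the mechanism U <- 4 if W >= -1 else 6 is discarded; U is fixed at 3.
R = -U + 3W + 5  [with U=3, W=-3]  = -7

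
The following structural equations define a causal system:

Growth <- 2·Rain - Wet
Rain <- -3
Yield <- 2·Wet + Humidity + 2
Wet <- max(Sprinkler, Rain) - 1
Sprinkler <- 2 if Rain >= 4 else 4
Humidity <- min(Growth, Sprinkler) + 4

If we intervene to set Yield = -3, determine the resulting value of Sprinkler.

4

do(Yield=-3) replaces the equation Yield <- 2·Wet + Humidity + 2 with the constant Yield = -3.
Sprinkler is not downstream of the intervention, so its value is determined by the original equations.
Sprinkler = 2 if Rain >= 4 else 4  [with Rain=-3]  = 4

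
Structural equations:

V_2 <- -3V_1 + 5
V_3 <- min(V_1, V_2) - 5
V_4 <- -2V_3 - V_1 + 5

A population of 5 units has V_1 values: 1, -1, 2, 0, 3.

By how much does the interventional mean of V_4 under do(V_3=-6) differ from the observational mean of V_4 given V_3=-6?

Under do(V_3=-6), V_3's equation is replaced by V_3=-6 for every unit. Per-unit V_4: 16, 18, 15, 17, 14. Mean = 16.
Observing V_3=-6 restricts to units where V_3's equation naturally yields -6: V_1 ∈ {-1, 2}. In that subpopulation V_4 = 18, 15, mean 16.5.
Difference = 16 − 16.5 = -0.5.

-0.5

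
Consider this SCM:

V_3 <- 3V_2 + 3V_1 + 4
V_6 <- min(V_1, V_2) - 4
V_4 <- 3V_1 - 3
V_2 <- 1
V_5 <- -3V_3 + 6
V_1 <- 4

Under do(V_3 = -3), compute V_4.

9

The intervention breaks the incoming arrows to V_3: V_3 <- 3V_2 + 3V_1 + 4 no longer applies, and V_3 = -3.
V_4 is not downstream of the intervention, so its value is determined by the original equations.
V_4 = 3V_1 - 3  [with V_1=4]  = 9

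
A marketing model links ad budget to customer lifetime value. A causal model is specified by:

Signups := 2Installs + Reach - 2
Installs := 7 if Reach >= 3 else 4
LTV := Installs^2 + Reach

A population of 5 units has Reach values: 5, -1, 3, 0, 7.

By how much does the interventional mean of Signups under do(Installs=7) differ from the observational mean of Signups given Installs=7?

-2.2

Under do(Installs=7), Installs's equation is replaced by Installs=7 for every unit. Per-unit Signups: 17, 11, 15, 12, 19. Mean = 14.8.
Observing Installs=7 restricts to units where Installs's equation naturally yields 7: Reach ∈ {5, 3, 7}. In that subpopulation Signups = 17, 15, 19, mean 17.
Difference = 14.8 − 17 = -2.2.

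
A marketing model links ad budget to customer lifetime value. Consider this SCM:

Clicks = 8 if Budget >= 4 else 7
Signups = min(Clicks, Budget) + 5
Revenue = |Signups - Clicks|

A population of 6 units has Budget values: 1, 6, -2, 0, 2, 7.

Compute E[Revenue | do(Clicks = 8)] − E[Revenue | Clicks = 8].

Under do(Clicks=8), Clicks's equation is replaced by Clicks=8 for every unit. Per-unit Revenue: 2, 3, 5, 3, 1, 4. Mean = 3.
Observing Clicks=8 restricts to units where Clicks's equation naturally yields 8: Budget ∈ {6, 7}. In that subpopulation Revenue = 3, 4, mean 3.5.
Difference = 3 − 3.5 = -0.5.

-0.5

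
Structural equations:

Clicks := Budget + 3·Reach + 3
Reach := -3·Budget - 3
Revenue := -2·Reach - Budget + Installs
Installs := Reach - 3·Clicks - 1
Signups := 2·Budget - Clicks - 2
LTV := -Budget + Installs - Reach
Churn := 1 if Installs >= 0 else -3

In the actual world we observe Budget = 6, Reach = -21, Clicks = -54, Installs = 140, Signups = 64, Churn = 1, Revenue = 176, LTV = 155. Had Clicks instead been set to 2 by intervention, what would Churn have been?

The intervention breaks the incoming arrows to Clicks: Clicks := Budget + 3·Reach + 3 no longer applies, and Clicks = 2.
Reach = -3·Budget - 3  [with Budget=6]  = -21
Installs = Reach - 3·Clicks - 1  [with Reach=-21, Clicks=2]  = -28
Churn = 1 if Installs >= 0 else -3  [with Installs=-28]  = -3

-3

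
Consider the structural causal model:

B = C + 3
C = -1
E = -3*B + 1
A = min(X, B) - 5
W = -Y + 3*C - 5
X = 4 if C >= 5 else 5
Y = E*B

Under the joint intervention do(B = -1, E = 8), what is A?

Setting B = -1, E = 8 by intervention discards those variables' equations.
X = 4 if C >= 5 else 5  [with C=-1]  = 5
A = min(X, B) - 5  [with X=5, B=-1]  = -6

-6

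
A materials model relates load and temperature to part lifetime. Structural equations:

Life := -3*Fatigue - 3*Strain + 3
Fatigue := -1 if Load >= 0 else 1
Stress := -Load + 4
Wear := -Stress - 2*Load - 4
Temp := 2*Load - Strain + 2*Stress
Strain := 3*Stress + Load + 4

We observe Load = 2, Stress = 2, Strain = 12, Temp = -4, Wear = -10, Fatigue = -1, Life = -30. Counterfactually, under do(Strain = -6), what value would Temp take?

The intervention breaks the incoming arrows to Strain: Strain := 3*Stress + Load + 4 no longer applies, and Strain = -6.
Stress = -Load + 4  [with Load=2]  = 2
Temp = 2*Load - Strain + 2*Stress  [with Load=2, Strain=-6, Stress=2]  = 14

14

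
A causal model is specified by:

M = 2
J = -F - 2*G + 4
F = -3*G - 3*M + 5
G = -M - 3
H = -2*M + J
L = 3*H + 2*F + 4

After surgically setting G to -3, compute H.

do(G=-3) replaces the equation G = -M - 3 with the constant G = -3.
F = -3*G - 3*M + 5  [with G=-3, M=2]  = 8
J = -F - 2*G + 4  [with F=8, G=-3]  = 2
H = -2*M + J  [with M=2, J=2]  = -2

-2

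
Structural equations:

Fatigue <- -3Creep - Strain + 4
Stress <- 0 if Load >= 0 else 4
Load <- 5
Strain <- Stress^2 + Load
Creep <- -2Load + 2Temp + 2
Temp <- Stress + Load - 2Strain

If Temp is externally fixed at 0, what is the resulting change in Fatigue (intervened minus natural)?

Under do(Temp=0), the mechanism Temp <- Stress + Load - 2Strain is discarded; Temp is fixed at 0.
Stress = 0 if Load >= 0 else 4  [with Load=5]  = 0
Strain = Stress^2 + Load  [with Stress=0, Load=5]  = 5
Creep = -2Load + 2Temp + 2  [with Load=5, Temp=0]  = -8
Fatigue = -3Creep - Strain + 4  [with Creep=-8, Strain=5]  = 23
Without intervention: Stress = 0 if Load >= 0 else 4  [with Load=5]  = 0; Strain = Stress^2 + Load  [with Stress=0, Load=5]  = 5; Temp = Stress + Load - 2Strain  [with Stress=0, Load=5, Strain=5]  = -5; Creep = -2Load + 2Temp + 2  [with Load=5, Temp=-5]  = -18; Fatigue = -3Creep - Strain + 4  [with Creep=-18, Strain=5]  = 53.
Change = 23 − 53 = -30.

-30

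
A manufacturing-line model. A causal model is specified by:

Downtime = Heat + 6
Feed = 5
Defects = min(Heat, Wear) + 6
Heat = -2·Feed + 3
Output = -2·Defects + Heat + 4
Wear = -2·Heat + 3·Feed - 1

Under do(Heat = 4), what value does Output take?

do(Heat=4) replaces the equation Heat = -2·Feed + 3 with the constant Heat = 4.
Wear = -2·Heat + 3·Feed - 1  [with Heat=4, Feed=5]  = 6
Defects = min(Heat, Wear) + 6  [with Heat=4, Wear=6]  = 10
Output = -2·Defects + Heat + 4  [with Defects=10, Heat=4]  = -12

-12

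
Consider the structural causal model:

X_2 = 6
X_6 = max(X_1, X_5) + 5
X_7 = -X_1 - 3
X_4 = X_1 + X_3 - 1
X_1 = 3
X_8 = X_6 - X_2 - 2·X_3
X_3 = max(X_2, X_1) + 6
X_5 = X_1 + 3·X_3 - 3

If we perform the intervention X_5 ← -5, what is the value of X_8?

-22

do(X_5=-5) replaces the equation X_5 = X_1 + 3·X_3 - 3 with the constant X_5 = -5.
X_3 = max(X_2, X_1) + 6  [with X_2=6, X_1=3]  = 12
X_6 = max(X_1, X_5) + 5  [with X_1=3, X_5=-5]  = 8
X_8 = X_6 - X_2 - 2·X_3  [with X_6=8, X_2=6, X_3=12]  = -22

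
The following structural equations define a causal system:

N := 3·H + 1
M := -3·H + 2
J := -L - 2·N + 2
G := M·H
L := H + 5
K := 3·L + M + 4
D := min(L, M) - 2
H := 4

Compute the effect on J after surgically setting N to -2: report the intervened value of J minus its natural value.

The intervention breaks the incoming arrows to N: N := 3·H + 1 no longer applies, and N = -2.
L = H + 5  [with H=4]  = 9
J = -L - 2·N + 2  [with L=9, N=-2]  = -3
Without intervention: L = H + 5  [with H=4]  = 9; N = 3·H + 1  [with H=4]  = 13; J = -L - 2·N + 2  [with L=9, N=13]  = -33.
Change = -3 − (-33) = 30.

30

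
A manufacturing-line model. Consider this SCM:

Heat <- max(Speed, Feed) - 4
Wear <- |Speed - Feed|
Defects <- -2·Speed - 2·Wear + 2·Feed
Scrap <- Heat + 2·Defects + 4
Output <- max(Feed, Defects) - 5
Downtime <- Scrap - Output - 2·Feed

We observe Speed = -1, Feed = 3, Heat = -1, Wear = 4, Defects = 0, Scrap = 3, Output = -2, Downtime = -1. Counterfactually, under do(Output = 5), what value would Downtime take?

-8

do(Output=5) replaces the equation Output <- max(Feed, Defects) - 5 with the constant Output = 5.
Heat = max(Speed, Feed) - 4  [with Speed=-1, Feed=3]  = -1
Wear = |Speed - Feed|  [with Speed=-1, Feed=3]  = 4
Defects = -2·Speed - 2·Wear + 2·Feed  [with Speed=-1, Wear=4, Feed=3]  = 0
Scrap = Heat + 2·Defects + 4  [with Heat=-1, Defects=0]  = 3
Downtime = Scrap - Output - 2·Feed  [with Scrap=3, Output=5, Feed=3]  = -8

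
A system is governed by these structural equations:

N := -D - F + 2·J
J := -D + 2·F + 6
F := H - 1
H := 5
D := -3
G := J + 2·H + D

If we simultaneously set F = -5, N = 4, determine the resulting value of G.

6

The joint intervention fixes F = -5, N = 4, removing each variable's own equation.
J = -D + 2·F + 6  [with D=-3, F=-5]  = -1
G = J + 2·H + D  [with J=-1, H=5, D=-3]  = 6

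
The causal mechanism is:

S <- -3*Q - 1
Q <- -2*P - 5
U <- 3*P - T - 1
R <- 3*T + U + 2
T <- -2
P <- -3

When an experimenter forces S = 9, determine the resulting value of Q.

1

The intervention breaks the incoming arrows to S: S <- -3*Q - 1 no longer applies, and S = 9.
Since Q is not a descendant of the intervened variable, it is unaffected.
Q = -2*P - 5  [with P=-3]  = 1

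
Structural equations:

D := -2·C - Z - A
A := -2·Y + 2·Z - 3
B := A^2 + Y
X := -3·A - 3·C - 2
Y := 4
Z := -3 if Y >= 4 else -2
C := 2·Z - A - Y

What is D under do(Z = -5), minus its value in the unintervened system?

6

do(Z=-5) replaces the equation Z := -3 if Y >= 4 else -2 with the constant Z = -5.
A = -2·Y + 2·Z - 3  [with Y=4, Z=-5]  = -21
C = 2·Z - A - Y  [with Z=-5, A=-21, Y=4]  = 7
D = -2·C - Z - A  [with C=7, Z=-5, A=-21]  = 12
Without intervention: Z = -3 if Y >= 4 else -2  [with Y=4]  = -3; A = -2·Y + 2·Z - 3  [with Y=4, Z=-3]  = -17; C = 2·Z - A - Y  [with Z=-3, A=-17, Y=4]  = 7; D = -2·C - Z - A  [with C=7, Z=-3, A=-17]  = 6.
Change = 12 − 6 = 6.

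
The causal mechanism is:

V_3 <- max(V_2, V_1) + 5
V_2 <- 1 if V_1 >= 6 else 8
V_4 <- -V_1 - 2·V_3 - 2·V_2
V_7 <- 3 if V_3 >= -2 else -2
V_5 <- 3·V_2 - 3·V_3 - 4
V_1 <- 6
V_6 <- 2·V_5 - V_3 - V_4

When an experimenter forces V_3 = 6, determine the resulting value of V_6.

-24

The intervention breaks the incoming arrows to V_3: V_3 <- max(V_2, V_1) + 5 no longer applies, and V_3 = 6.
V_2 = 1 if V_1 >= 6 else 8  [with V_1=6]  = 1
V_4 = -V_1 - 2·V_3 - 2·V_2  [with V_1=6, V_3=6, V_2=1]  = -20
V_5 = 3·V_2 - 3·V_3 - 4  [with V_2=1, V_3=6]  = -19
V_6 = 2·V_5 - V_3 - V_4  [with V_5=-19, V_3=6, V_4=-20]  = -24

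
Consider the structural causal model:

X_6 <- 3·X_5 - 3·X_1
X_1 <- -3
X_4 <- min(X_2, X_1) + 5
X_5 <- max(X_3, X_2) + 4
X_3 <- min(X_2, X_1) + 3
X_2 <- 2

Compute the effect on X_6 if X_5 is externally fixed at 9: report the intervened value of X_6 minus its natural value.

The intervention breaks the incoming arrows to X_5: X_5 <- max(X_3, X_2) + 4 no longer applies, and X_5 = 9.
X_6 = 3·X_5 - 3·X_1  [with X_5=9, X_1=-3]  = 36
Without intervention: X_3 = min(X_2, X_1) + 3  [with X_2=2, X_1=-3]  = 0; X_5 = max(X_3, X_2) + 4  [with X_3=0, X_2=2]  = 6; X_6 = 3·X_5 - 3·X_1  [with X_5=6, X_1=-3]  = 27.
Change = 36 − 27 = 9.

9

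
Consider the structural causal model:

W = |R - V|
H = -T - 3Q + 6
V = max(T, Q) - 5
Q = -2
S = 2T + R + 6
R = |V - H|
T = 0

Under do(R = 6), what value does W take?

Under do(R=6), the mechanism R = |V - H| is discarded; R is fixed at 6.
V = max(T, Q) - 5  [with T=0, Q=-2]  = -5
W = |R - V|  [with R=6, V=-5]  = 11

11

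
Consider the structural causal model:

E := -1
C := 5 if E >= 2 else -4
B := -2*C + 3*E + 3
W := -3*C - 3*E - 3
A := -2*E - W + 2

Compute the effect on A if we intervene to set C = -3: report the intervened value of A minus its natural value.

3

do(C=-3) replaces the equation C := 5 if E >= 2 else -4 with the constant C = -3.
W = -3*C - 3*E - 3  [with C=-3, E=-1]  = 9
A = -2*E - W + 2  [with E=-1, W=9]  = -5
Without intervention: C = 5 if E >= 2 else -4  [with E=-1]  = -4; W = -3*C - 3*E - 3  [with C=-4, E=-1]  = 12; A = -2*E - W + 2  [with E=-1, W=12]  = -8.
Change = -5 − (-8) = 3.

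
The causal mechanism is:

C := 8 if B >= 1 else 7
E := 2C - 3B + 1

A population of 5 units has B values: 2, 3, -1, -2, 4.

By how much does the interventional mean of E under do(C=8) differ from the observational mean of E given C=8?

5.4

The intervention sets C=8 in all 5 units regardless of B. Recomputing E per unit gives 11, 8, 20, 23, 5; average 13.4.
E[E|C=8] averages over only the 3 units with C=8 (B = 2, 3, 4): E = 11, 8, 5, mean 8.
Difference = 13.4 − 8 = 5.4.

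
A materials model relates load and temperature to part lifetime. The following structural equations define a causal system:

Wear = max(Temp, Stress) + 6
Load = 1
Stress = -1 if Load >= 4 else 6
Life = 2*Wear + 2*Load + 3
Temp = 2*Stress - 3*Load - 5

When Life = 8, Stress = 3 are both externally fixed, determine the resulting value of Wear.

Setting Life = 8, Stress = 3 by intervention discards those variables' equations.
Temp = 2*Stress - 3*Load - 5  [with Stress=3, Load=1]  = -2
Wear = max(Temp, Stress) + 6  [with Temp=-2, Stress=3]  = 9

9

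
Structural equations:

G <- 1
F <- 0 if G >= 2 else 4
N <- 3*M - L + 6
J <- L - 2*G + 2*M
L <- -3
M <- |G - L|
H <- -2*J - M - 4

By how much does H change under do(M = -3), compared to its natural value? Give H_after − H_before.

35

The intervention breaks the incoming arrows to M: M <- |G - L| no longer applies, and M = -3.
J = L - 2*G + 2*M  [with L=-3, G=1, M=-3]  = -11
H = -2*J - M - 4  [with J=-11, M=-3]  = 21
Without intervention: M = |G - L|  [with G=1, L=-3]  = 4; J = L - 2*G + 2*M  [with L=-3, G=1, M=4]  = 3; H = -2*J - M - 4  [with J=3, M=4]  = -14.
Change = 21 − (-14) = 35.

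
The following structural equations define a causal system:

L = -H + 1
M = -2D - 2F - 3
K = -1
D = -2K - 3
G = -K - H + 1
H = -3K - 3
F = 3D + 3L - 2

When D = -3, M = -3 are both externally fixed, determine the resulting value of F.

The joint intervention fixes D = -3, M = -3, removing each variable's own equation.
H = -3K - 3  [with K=-1]  = 0
L = -H + 1  [with H=0]  = 1
F = 3D + 3L - 2  [with D=-3, L=1]  = -8

-8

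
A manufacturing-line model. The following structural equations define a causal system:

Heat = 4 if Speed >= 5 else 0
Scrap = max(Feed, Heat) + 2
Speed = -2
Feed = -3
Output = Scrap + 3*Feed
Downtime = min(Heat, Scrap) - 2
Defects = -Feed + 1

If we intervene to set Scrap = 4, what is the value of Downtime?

Under do(Scrap=4), the mechanism Scrap = max(Feed, Heat) + 2 is discarded; Scrap is fixed at 4.
Heat = 4 if Speed >= 5 else 0  [with Speed=-2]  = 0
Downtime = min(Heat, Scrap) - 2  [with Heat=0, Scrap=4]  = -2

-2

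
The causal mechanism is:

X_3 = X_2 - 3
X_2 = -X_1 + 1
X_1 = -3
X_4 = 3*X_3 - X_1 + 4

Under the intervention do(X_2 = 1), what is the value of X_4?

Under do(X_2=1), the mechanism X_2 = -X_1 + 1 is discarded; X_2 is fixed at 1.
X_3 = X_2 - 3  [with X_2=1]  = -2
X_4 = 3*X_3 - X_1 + 4  [with X_3=-2, X_1=-3]  = 1

1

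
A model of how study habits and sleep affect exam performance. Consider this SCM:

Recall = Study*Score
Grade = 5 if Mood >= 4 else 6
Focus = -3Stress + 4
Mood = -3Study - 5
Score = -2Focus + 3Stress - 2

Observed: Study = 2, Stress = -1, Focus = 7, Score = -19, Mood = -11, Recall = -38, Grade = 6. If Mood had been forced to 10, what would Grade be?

Under do(Mood=10), the mechanism Mood = -3Study - 5 is discarded; Mood is fixed at 10.
Grade = 5 if Mood >= 4 else 6  [with Mood=10]  = 5

5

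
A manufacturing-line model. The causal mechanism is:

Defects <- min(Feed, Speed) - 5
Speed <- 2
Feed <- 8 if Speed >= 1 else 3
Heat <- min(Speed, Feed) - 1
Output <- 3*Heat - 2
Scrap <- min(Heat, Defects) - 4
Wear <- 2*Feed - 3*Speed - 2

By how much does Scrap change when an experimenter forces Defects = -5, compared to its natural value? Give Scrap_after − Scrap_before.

The intervention breaks the incoming arrows to Defects: Defects <- min(Feed, Speed) - 5 no longer applies, and Defects = -5.
Feed = 8 if Speed >= 1 else 3  [with Speed=2]  = 8
Heat = min(Speed, Feed) - 1  [with Speed=2, Feed=8]  = 1
Scrap = min(Heat, Defects) - 4  [with Heat=1, Defects=-5]  = -9
Without intervention: Feed = 8 if Speed >= 1 else 3  [with Speed=2]  = 8; Heat = min(Speed, Feed) - 1  [with Speed=2, Feed=8]  = 1; Defects = min(Feed, Speed) - 5  [with Feed=8, Speed=2]  = -3; Scrap = min(Heat, Defects) - 4  [with Heat=1, Defects=-3]  = -7.
Change = -9 − (-7) = -2.

-2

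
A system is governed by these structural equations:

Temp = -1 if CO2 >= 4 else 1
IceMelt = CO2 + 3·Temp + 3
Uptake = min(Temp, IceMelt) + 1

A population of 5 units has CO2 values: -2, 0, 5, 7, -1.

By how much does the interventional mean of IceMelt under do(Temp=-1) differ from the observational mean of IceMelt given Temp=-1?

The intervention sets Temp=-1 in all 5 units regardless of CO2. Recomputing IceMelt per unit gives -2, 0, 5, 7, -1; average 1.8.
Conditioning on Temp=-1 selects the 2 unit(s) with CO2 ∈ {5, 7}. Their IceMelt values: 5, 7. Mean = 6.
Difference = 1.8 − 6 = -4.2.

-4.2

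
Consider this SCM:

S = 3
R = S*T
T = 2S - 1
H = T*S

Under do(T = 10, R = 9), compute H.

30

The joint intervention fixes T = 10, R = 9, removing each variable's own equation.
H = T*S  [with T=10, S=3]  = 30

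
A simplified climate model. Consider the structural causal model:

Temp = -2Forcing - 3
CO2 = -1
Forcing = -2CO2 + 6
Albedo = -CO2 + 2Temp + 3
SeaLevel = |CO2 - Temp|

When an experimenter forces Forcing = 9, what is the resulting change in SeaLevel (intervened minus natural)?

do(Forcing=9) replaces the equation Forcing = -2CO2 + 6 with the constant Forcing = 9.
Temp = -2Forcing - 3  [with Forcing=9]  = -21
SeaLevel = |CO2 - Temp|  [with CO2=-1, Temp=-21]  = 20
Without intervention: Forcing = -2CO2 + 6  [with CO2=-1]  = 8; Temp = -2Forcing - 3  [with Forcing=8]  = -19; SeaLevel = |CO2 - Temp|  [with CO2=-1, Temp=-19]  = 18.
Change = 20 − 18 = 2.

2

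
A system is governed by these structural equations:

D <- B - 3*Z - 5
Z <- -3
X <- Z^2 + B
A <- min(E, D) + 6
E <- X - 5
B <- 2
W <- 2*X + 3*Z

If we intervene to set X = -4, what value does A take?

The intervention breaks the incoming arrows to X: X <- Z^2 + B no longer applies, and X = -4.
E = X - 5  [with X=-4]  = -9
D = B - 3*Z - 5  [with B=2, Z=-3]  = 6
A = min(E, D) + 6  [with E=-9, D=6]  = -3

-3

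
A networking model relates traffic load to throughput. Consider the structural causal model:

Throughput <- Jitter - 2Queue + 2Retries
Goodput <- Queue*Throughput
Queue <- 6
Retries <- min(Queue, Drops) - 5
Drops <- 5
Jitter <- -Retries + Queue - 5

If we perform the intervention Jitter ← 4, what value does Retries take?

Under do(Jitter=4), the mechanism Jitter <- -Retries + Queue - 5 is discarded; Jitter is fixed at 4.
Since Retries is not a descendant of the intervened variable, it is unaffected.
Retries = min(Queue, Drops) - 5  [with Queue=6, Drops=5]  = 0

0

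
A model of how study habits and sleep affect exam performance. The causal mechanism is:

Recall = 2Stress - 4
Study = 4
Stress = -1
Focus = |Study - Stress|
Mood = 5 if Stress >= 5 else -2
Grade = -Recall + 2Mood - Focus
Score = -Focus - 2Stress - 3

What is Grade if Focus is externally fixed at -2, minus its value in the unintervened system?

7

The intervention breaks the incoming arrows to Focus: Focus = |Study - Stress| no longer applies, and Focus = -2.
Mood = 5 if Stress >= 5 else -2  [with Stress=-1]  = -2
Recall = 2Stress - 4  [with Stress=-1]  = -6
Grade = -Recall + 2Mood - Focus  [with Recall=-6, Mood=-2, Focus=-2]  = 4
Without intervention: Focus = |Study - Stress|  [with Study=4, Stress=-1]  = 5; Mood = 5 if Stress >= 5 else -2  [with Stress=-1]  = -2; Recall = 2Stress - 4  [with Stress=-1]  = -6; Grade = -Recall + 2Mood - Focus  [with Recall=-6, Mood=-2, Focus=5]  = -3.
Change = 4 − (-3) = 7.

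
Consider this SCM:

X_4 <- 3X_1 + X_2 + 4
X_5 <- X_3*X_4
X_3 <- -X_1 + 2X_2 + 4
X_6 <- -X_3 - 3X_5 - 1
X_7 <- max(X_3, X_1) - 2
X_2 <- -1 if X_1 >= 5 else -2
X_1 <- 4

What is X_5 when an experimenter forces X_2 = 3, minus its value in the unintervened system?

170

do(X_2=3) replaces the equation X_2 <- -1 if X_1 >= 5 else -2 with the constant X_2 = 3.
X_3 = -X_1 + 2X_2 + 4  [with X_1=4, X_2=3]  = 6
X_4 = 3X_1 + X_2 + 4  [with X_1=4, X_2=3]  = 19
X_5 = X_3*X_4  [with X_3=6, X_4=19]  = 114
Without intervention: X_2 = -1 if X_1 >= 5 else -2  [with X_1=4]  = -2; X_3 = -X_1 + 2X_2 + 4  [with X_1=4, X_2=-2]  = -4; X_4 = 3X_1 + X_2 + 4  [with X_1=4, X_2=-2]  = 14; X_5 = X_3*X_4  [with X_3=-4, X_4=14]  = -56.
Change = 114 − (-56) = 170.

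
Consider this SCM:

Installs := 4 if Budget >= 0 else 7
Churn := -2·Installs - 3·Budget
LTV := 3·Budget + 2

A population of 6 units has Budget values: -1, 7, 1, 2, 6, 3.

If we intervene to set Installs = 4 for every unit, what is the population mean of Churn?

-17

Every unit gets Installs=4 under the intervention. Churn values become -5, -29, -11, -14, -26, -17; E[Churn|do(Installs=4)] = -17.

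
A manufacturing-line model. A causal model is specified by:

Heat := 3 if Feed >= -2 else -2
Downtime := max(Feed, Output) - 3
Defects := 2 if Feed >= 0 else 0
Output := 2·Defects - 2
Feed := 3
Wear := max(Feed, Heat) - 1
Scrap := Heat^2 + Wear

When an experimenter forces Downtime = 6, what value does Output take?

2

Intervening sets Downtime = 6 and removes its equation (Downtime := max(Feed, Output) - 3).
Since Output is not a descendant of the intervened variable, it is unaffected.
Defects = 2 if Feed >= 0 else 0  [with Feed=3]  = 2
Output = 2·Defects - 2  [with Defects=2]  = 2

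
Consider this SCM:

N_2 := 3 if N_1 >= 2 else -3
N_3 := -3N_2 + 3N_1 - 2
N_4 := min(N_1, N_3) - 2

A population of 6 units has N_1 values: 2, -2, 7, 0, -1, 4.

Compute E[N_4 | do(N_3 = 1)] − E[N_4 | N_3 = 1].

Under do(N_3=1), N_3's equation is replaced by N_3=1 for every unit. Per-unit N_4: -1, -4, -1, -2, -3, -1. Mean = -2.
Observing N_3=1 restricts to units where N_3's equation naturally yields 1: N_1 ∈ {-2, 4}. In that subpopulation N_4 = -4, -1, mean -2.5.
Difference = -2 − (-2.5) = 0.5.

0.5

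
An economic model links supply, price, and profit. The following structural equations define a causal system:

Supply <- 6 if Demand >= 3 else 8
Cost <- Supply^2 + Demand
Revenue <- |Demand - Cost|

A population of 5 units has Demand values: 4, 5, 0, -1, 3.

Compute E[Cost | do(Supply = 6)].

38.2

The intervention sets Supply=6 in all 5 units regardless of Demand. Recomputing Cost per unit gives 40, 41, 36, 35, 39; average 38.2.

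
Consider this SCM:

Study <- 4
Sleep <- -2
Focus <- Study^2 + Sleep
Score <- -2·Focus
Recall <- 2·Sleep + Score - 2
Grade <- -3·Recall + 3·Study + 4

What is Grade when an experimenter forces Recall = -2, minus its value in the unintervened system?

The intervention breaks the incoming arrows to Recall: Recall <- 2·Sleep + Score - 2 no longer applies, and Recall = -2.
Grade = -3·Recall + 3·Study + 4  [with Recall=-2, Study=4]  = 22
Without intervention: Focus = Study^2 + Sleep  [with Study=4, Sleep=-2]  = 14; Score = -2·Focus  [with Focus=14]  = -28; Recall = 2·Sleep + Score - 2  [with Sleep=-2, Score=-28]  = -34; Grade = -3·Recall + 3·Study + 4  [with Recall=-34, Study=4]  = 118.
Change = 22 − 118 = -96.

-96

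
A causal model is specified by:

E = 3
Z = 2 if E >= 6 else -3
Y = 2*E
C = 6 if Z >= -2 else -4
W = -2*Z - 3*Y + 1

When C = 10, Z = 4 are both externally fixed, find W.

-25

The joint intervention fixes C = 10, Z = 4, removing each variable's own equation.
Y = 2*E  [with E=3]  = 6
W = -2*Z - 3*Y + 1  [with Z=4, Y=6]  = -25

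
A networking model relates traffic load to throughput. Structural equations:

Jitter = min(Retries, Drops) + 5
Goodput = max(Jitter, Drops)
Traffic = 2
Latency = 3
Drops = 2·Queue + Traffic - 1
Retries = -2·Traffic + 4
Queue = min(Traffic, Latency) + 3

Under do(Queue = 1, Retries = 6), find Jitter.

Setting Queue = 1, Retries = 6 by intervention discards those variables' equations.
Drops = 2·Queue + Traffic - 1  [with Queue=1, Traffic=2]  = 3
Jitter = min(Retries, Drops) + 5  [with Retries=6, Drops=3]  = 8

8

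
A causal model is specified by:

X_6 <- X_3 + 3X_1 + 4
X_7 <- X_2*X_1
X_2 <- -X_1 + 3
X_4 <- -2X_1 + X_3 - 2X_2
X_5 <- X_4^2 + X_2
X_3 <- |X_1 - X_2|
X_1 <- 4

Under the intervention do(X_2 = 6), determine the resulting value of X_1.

4

Under do(X_2=6), the mechanism X_2 <- -X_1 + 3 is discarded; X_2 is fixed at 6.
X_1 is not downstream of the intervention, so its value is determined by the original equations.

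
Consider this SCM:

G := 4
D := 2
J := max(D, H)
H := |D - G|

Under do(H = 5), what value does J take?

5

The intervention breaks the incoming arrows to H: H := |D - G| no longer applies, and H = 5.
J = max(D, H)  [with D=2, H=5]  = 5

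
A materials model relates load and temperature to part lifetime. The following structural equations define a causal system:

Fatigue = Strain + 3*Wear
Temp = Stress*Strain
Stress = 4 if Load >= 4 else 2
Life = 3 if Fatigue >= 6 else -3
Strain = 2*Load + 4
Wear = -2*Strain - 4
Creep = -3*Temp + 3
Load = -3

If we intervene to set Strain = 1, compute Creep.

do(Strain=1) replaces the equation Strain = 2*Load + 4 with the constant Strain = 1.
Stress = 4 if Load >= 4 else 2  [with Load=-3]  = 2
Temp = Stress*Strain  [with Stress=2, Strain=1]  = 2
Creep = -3*Temp + 3  [with Temp=2]  = -3

-3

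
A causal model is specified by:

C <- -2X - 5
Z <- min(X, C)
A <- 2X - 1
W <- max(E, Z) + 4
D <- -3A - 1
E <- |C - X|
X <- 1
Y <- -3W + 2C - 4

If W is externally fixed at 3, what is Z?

do(W=3) replaces the equation W <- max(E, Z) + 4 with the constant W = 3.
Z is not downstream of the intervention, so its value is determined by the original equations.
C = -2X - 5  [with X=1]  = -7
Z = min(X, C)  [with X=1, C=-7]  = -7

-7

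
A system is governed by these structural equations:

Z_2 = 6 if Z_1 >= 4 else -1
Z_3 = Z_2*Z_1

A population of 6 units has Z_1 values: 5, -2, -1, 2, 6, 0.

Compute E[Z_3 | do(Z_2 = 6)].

10

do(Z_2=6) breaks Z_2's dependence on Z_1. With Z_2=6 fixed, Z_3 across the units is 30, -12, -6, 12, 36, 0, mean 10.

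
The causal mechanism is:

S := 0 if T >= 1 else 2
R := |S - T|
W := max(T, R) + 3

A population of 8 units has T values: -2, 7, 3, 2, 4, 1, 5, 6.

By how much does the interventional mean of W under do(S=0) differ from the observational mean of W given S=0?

Every unit gets S=0 under the intervention. W values become 5, 10, 6, 5, 7, 4, 8, 9; E[W|do(S=0)] = 6.75.
Conditioning on S=0 selects the 7 unit(s) with T ∈ {7, 3, 2, 4, 1, 5, 6}. Their W values: 10, 6, 5, 7, 4, 8, 9. Mean = 7.
Difference = 6.75 − 7 = -0.25.

-0.25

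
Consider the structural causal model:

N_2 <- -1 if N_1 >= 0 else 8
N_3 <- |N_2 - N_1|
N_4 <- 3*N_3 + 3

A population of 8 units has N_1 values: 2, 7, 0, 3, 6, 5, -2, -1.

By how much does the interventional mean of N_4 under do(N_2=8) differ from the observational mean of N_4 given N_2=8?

The intervention sets N_2=8 in all 8 units regardless of N_1. Recomputing N_4 per unit gives 21, 6, 27, 18, 9, 12, 33, 30; average 19.5.
Observing N_2=8 restricts to units where N_2's equation naturally yields 8: N_1 ∈ {-2, -1}. In that subpopulation N_4 = 33, 30, mean 31.5.
Difference = 19.5 − 31.5 = -12.

-12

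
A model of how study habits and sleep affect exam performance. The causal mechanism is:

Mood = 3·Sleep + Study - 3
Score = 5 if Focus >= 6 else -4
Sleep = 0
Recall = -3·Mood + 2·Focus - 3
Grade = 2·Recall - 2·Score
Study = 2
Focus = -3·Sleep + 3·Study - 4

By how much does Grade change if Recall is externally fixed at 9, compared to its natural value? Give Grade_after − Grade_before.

10

Intervening sets Recall = 9 and removes its equation (Recall = -3·Mood + 2·Focus - 3).
Focus = -3·Sleep + 3·Study - 4  [with Sleep=0, Study=2]  = 2
Score = 5 if Focus >= 6 else -4  [with Focus=2]  = -4
Grade = 2·Recall - 2·Score  [with Recall=9, Score=-4]  = 26
Without intervention: Focus = -3·Sleep + 3·Study - 4  [with Sleep=0, Study=2]  = 2; Score = 5 if Focus >= 6 else -4  [with Focus=2]  = -4; Mood = 3·Sleep + Study - 3  [with Sleep=0, Study=2]  = -1; Recall = -3·Mood + 2·Focus - 3  [with Mood=-1, Focus=2]  = 4; Grade = 2·Recall - 2·Score  [with Recall=4, Score=-4]  = 16.
Change = 26 − 16 = 10.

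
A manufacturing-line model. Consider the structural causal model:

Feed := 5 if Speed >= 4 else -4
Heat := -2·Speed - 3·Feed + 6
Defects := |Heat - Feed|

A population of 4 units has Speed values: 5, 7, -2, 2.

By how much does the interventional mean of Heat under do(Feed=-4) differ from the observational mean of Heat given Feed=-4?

-6

do(Feed=-4) breaks Feed's dependence on Speed. With Feed=-4 fixed, Heat across the units is 8, 4, 22, 14, mean 12.
Observing Feed=-4 restricts to units where Feed's equation naturally yields -4: Speed ∈ {-2, 2}. In that subpopulation Heat = 22, 14, mean 18.
Difference = 12 − 18 = -6.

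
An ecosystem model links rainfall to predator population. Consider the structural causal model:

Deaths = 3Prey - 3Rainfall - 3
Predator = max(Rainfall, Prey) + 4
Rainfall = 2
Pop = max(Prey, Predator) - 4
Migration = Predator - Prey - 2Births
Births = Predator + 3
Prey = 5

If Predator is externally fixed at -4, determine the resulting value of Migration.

The intervention breaks the incoming arrows to Predator: Predator = max(Rainfall, Prey) + 4 no longer applies, and Predator = -4.
Births = Predator + 3  [with Predator=-4]  = -1
Migration = Predator - Prey - 2Births  [with Predator=-4, Prey=5, Births=-1]  = -7

-7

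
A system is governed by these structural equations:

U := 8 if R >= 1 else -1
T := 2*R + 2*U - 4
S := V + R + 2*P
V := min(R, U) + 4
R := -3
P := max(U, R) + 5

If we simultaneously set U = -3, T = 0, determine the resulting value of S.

Under do(U = -3, T = 0), each intervened variable's structural equation is replaced by its fixed value.
P = max(U, R) + 5  [with U=-3, R=-3]  = 2
V = min(R, U) + 4  [with R=-3, U=-3]  = 1
S = V + R + 2*P  [with V=1, R=-3, P=2]  = 2

2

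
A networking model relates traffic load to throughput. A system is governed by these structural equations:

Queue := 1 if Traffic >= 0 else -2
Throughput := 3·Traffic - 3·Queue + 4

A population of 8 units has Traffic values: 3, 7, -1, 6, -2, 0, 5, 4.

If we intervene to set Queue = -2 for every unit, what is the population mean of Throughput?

18.25

Under do(Queue=-2), Queue's equation is replaced by Queue=-2 for every unit. Per-unit Throughput: 19, 31, 7, 28, 4, 10, 25, 22. Mean = 18.25.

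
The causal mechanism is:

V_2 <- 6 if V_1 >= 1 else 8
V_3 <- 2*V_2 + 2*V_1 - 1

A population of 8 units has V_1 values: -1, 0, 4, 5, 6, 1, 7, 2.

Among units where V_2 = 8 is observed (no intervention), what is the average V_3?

14

E[V_3|V_2=8] averages over only the 2 units with V_2=8 (V_1 = -1, 0): V_3 = 13, 15, mean 14.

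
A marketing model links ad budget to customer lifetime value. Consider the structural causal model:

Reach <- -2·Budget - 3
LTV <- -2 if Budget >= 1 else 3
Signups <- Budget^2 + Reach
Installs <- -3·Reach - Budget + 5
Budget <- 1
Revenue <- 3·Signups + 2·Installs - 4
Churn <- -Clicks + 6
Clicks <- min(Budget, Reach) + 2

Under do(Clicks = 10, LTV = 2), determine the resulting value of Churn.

-4

Under do(Clicks = 10, LTV = 2), each intervened variable's structural equation is replaced by its fixed value.
Churn = -Clicks + 6  [with Clicks=10]  = -4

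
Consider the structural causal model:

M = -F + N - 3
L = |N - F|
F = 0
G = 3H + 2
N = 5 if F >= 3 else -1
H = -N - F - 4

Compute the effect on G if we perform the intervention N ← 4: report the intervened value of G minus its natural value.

-15

do(N=4) replaces the equation N = 5 if F >= 3 else -1 with the constant N = 4.
H = -N - F - 4  [with N=4, F=0]  = -8
G = 3H + 2  [with H=-8]  = -22
Without intervention: N = 5 if F >= 3 else -1  [with F=0]  = -1; H = -N - F - 4  [with N=-1, F=0]  = -3; G = 3H + 2  [with H=-3]  = -7.
Change = -22 − (-7) = -15.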